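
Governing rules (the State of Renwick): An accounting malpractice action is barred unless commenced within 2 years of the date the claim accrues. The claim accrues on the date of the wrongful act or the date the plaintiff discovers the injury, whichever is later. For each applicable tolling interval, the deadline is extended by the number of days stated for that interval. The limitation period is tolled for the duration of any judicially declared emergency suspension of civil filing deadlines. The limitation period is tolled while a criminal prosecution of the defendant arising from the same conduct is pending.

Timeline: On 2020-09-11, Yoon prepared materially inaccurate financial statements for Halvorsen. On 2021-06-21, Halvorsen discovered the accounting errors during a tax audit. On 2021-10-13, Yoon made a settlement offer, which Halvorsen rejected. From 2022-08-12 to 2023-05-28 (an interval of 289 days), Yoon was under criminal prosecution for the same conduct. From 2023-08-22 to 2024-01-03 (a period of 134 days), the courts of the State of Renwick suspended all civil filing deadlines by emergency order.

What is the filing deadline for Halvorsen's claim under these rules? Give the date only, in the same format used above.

2024-08-17

The claim accrued on 2021-06-21 — the later of the 2020-09-11 act and the 2021-06-21 discovery.
The untolled deadline — 2 years after 2021-06-21 — is 2023-06-21.
Because the pending criminal prosecution ran from 2022-08-12 to 2023-05-28, the deadline is extended by 289 days to 2024-04-05.
The period was tolled for 134 days by the emergency suspension of filing deadlines (2023-08-22 to 2024-01-03), pushing the deadline to 2024-08-17.
None of the other events listed affects the running of the period under the stated rules.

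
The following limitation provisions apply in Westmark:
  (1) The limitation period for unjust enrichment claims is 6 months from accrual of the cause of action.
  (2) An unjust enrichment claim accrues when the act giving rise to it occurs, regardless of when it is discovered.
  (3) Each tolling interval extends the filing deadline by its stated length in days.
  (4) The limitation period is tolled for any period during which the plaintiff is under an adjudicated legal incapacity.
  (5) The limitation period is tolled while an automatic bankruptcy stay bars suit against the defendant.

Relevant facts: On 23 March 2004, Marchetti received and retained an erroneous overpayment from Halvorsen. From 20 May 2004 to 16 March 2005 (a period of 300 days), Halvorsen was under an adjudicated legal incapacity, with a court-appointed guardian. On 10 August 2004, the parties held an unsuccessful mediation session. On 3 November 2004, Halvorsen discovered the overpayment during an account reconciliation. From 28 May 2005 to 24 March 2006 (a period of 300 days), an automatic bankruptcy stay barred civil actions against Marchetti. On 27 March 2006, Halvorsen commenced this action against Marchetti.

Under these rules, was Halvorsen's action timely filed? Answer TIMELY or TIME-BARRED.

Accrual is governed by the date of the act, so the period began to run on 23 March 2004; the later discovery on 3 November 2004 is irrelevant under the stated rule.
Adding the 6 months base period to 23 March 2004 gives a deadline of 23 September 2004, before any tolling.
Because the plaintiff's legal incapacity ran from 20 May 2004 to 16 March 2005, the deadline is extended by 300 days to 20 July 2005.
Because the automatic bankruptcy stay ran from 28 May 2005 to 24 March 2006, the deadline is extended by 300 days to 16 May 2006.
None of the other events listed affects the running of the period under the stated rules.
Filing on 27 March 2006 beat the 16 May 2006 deadline — the action is timely.

TIMELY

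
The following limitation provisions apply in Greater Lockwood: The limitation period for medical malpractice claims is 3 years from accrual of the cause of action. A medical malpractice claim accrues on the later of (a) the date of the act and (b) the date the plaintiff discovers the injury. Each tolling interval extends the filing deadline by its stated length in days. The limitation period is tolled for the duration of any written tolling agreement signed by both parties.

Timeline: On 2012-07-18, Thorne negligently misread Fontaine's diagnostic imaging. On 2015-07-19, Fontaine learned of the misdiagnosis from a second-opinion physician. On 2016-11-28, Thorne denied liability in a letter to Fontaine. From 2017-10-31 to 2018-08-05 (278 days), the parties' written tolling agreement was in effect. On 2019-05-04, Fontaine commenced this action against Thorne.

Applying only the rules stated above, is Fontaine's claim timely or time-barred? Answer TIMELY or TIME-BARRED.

TIME-BARRED

The claim accrued on 2015-07-19 — the later of the 2012-07-18 act and the 2015-07-19 discovery.
3 years from 2015-07-19 is 2018-07-19.
The written tolling agreement from 2017-10-31 to 2018-08-05 tolled the period for 278 days, extending the deadline to 2019-04-23.
The other events in the timeline have no effect on the limitation period under the stated rules.
Filing on 2019-05-04 missed the 2019-04-23 deadline — the action is time-barred.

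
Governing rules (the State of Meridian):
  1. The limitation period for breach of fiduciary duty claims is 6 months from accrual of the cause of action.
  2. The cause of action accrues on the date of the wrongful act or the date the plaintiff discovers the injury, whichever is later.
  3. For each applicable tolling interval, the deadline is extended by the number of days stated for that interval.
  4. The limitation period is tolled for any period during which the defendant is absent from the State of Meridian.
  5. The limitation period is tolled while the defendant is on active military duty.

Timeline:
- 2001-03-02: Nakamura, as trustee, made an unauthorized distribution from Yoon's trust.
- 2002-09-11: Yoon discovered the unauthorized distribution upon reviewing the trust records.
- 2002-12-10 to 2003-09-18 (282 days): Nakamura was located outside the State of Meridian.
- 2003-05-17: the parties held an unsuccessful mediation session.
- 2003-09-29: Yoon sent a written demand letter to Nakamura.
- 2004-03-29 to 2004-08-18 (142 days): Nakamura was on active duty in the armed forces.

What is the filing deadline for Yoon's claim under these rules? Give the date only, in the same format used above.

The claim accrued on 2002-09-11 — the later of the 2001-03-02 act and the 2002-09-11 discovery.
The untolled deadline — 6 months after 2002-09-11 — is 2003-03-11.
The defendant's absence from the jurisdiction from 2002-12-10 to 2003-09-18 tolled the period for 282 days, extending the deadline to 2003-12-18.
The defendant's active military service from 2004-03-29 to 2004-08-18 began after the period had already run on 2003-12-18, so it has no tolling effect.
The other events in the timeline have no effect on the limitation period under the stated rules.

2003-12-18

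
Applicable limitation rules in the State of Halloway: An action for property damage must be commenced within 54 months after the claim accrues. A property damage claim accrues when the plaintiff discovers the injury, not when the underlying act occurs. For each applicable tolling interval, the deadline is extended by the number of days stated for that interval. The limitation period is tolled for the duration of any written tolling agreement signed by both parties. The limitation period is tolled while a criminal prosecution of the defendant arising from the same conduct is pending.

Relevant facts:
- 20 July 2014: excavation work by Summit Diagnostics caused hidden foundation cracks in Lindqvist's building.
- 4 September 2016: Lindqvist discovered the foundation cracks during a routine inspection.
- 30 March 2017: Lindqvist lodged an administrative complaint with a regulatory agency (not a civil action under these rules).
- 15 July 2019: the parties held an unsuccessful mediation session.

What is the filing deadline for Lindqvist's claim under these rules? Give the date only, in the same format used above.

Accrual is tied to discovery, so the period began on 4 September 2016 rather than on 20 July 2014 when the act occurred.
54 months from 4 September 2016 is 4 March 2021.
Nothing else in the chronology tolls or restarts the period.

4 March 2021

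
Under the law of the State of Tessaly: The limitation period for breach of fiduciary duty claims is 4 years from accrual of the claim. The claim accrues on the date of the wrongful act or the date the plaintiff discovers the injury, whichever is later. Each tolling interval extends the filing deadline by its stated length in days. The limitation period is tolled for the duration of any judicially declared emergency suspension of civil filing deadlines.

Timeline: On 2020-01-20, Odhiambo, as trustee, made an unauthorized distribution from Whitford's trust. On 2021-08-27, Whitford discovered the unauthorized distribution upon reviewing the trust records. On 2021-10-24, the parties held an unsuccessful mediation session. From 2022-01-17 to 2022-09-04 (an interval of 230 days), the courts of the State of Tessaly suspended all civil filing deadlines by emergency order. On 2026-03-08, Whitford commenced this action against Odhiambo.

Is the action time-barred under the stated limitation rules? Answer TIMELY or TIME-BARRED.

TIMELY

Taking the later of the act (2020-01-20) and discovery (2021-08-27), the claim accrued on 2021-08-27.
Adding the 4 years base period to 2021-08-27 gives a deadline of 2025-08-27, before any tolling.
The period was tolled for 230 days by the emergency suspension of filing deadlines (2022-01-17 to 2022-09-04), pushing the deadline to 2026-04-14.
The other events in the timeline have no effect on the limitation period under the stated rules.
Filing on 2026-03-08 beat the 2026-04-14 deadline — the action is timely.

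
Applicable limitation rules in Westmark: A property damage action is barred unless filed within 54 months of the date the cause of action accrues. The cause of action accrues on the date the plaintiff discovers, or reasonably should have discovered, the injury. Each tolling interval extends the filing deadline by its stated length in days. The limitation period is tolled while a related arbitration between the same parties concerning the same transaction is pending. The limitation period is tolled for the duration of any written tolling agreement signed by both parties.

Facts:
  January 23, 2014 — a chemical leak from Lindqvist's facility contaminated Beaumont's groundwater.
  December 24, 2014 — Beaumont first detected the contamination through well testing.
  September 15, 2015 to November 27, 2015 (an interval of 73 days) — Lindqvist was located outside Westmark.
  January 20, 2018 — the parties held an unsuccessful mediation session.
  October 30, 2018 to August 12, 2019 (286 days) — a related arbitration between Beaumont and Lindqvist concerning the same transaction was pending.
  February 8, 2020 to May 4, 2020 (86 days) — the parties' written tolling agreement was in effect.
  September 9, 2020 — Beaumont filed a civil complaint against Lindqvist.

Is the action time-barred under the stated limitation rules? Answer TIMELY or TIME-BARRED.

Accrual is tied to discovery, so the period began on December 24, 2014 rather than on January 23, 2014 when the act occurred.
Adding the 54 months base period to December 24, 2014 gives a deadline of June 24, 2019, before any tolling.
The pending related arbitration from October 30, 2018 to August 12, 2019 tolled the period for 286 days, extending the deadline to April 5, 2020.
Because the written tolling agreement ran from February 8, 2020 to May 4, 2020, the deadline is extended by 86 days to June 30, 2020.
The defendant's absence from the jurisdiction from September 15, 2015 to November 27, 2015 does not toll the period, because no stated rule makes the defendant's absence a tolling event.
The other events in the timeline have no effect on the limitation period under the stated rules.
The September 9, 2020 filing falls after the June 30, 2020 deadline; the claim is time-barred.

TIME-BARRED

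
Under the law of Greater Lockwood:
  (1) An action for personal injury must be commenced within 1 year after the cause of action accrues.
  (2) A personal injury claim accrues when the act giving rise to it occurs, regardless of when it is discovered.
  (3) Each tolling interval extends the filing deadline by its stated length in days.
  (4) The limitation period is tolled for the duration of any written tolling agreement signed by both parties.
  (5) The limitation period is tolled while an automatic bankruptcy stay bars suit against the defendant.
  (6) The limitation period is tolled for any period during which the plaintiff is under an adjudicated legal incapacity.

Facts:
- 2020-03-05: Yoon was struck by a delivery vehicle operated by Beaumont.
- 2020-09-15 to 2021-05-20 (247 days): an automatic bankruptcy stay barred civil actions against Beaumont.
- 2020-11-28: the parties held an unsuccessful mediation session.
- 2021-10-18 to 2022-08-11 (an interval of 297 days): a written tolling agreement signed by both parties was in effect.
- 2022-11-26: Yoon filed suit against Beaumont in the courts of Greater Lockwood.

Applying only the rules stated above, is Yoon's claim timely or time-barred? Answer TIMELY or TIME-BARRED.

TIME-BARRED

The claim accrued on 2020-03-05, when the wrongful act occurred.
The untolled deadline — 1 year after 2020-03-05 — is 2021-03-05.
The automatic bankruptcy stay from 2020-09-15 to 2021-05-20 tolled the period for 247 days, extending the deadline to 2021-11-07.
Because the written tolling agreement ran from 2021-10-18 to 2022-08-11, the deadline is extended by 297 days to 2022-08-31.
None of the other events listed affects the running of the period under the stated rules.
Yoon filed on 2022-11-26, after the 2022-08-31 deadline, so the action is time-barred.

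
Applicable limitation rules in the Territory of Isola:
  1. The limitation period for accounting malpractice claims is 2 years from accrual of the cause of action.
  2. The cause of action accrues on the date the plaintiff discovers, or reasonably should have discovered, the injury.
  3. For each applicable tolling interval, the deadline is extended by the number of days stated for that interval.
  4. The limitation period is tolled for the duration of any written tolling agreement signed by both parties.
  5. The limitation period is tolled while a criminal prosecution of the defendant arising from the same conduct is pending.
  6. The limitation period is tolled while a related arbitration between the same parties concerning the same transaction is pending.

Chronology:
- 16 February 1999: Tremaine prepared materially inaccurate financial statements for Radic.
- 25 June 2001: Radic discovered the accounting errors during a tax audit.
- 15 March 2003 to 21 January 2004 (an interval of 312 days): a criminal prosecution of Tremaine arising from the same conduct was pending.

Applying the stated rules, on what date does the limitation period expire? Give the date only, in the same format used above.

The claim did not accrue until Radic discovered the injury on 25 June 2001; the 16 February 1999 act date does not start the clock under the stated rule.
2 years from 25 June 2001 is 25 June 2003.
The pending criminal prosecution from 15 March 2003 to 21 January 2004 tolled the period for 312 days, extending the deadline to 2 May 2004.

2 May 2004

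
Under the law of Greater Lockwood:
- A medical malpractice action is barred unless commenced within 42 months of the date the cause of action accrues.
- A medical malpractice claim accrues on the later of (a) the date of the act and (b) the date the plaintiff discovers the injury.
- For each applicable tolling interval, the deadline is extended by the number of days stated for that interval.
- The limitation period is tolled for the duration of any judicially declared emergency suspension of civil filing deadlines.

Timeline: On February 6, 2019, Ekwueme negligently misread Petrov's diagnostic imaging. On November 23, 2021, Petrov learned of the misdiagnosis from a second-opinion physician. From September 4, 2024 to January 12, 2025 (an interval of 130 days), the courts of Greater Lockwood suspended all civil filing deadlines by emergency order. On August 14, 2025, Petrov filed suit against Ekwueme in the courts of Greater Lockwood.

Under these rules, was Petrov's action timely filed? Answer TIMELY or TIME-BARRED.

TIMELY

The claim accrued on November 23, 2021 — the later of the February 6, 2019 act and the November 23, 2021 discovery.
42 months from November 23, 2021 is May 23, 2025.
The period was tolled for 130 days by the emergency suspension of filing deadlines (September 4, 2024 to January 12, 2025), pushing the deadline to September 30, 2025.
The August 14, 2025 filing precedes the September 30, 2025 deadline; the claim is timely.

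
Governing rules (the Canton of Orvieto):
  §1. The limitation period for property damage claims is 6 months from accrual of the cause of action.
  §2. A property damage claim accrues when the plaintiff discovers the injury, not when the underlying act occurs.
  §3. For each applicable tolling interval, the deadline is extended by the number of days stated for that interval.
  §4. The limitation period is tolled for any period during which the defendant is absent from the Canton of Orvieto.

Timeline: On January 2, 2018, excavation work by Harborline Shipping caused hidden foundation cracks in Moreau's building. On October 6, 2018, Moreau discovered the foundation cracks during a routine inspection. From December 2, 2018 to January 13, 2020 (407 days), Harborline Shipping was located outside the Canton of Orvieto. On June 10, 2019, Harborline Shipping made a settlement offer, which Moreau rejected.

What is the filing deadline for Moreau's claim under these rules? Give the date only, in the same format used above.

The claim did not accrue until Moreau discovered the injury on October 6, 2018; the January 2, 2018 act date does not start the clock under the stated rule.
6 months from October 6, 2018 is April 6, 2019.
Because the defendant's absence from the jurisdiction ran from December 2, 2018 to January 13, 2020, the deadline is extended by 407 days to May 17, 2020.
None of the other events listed affects the running of the period under the stated rules.

May 17, 2020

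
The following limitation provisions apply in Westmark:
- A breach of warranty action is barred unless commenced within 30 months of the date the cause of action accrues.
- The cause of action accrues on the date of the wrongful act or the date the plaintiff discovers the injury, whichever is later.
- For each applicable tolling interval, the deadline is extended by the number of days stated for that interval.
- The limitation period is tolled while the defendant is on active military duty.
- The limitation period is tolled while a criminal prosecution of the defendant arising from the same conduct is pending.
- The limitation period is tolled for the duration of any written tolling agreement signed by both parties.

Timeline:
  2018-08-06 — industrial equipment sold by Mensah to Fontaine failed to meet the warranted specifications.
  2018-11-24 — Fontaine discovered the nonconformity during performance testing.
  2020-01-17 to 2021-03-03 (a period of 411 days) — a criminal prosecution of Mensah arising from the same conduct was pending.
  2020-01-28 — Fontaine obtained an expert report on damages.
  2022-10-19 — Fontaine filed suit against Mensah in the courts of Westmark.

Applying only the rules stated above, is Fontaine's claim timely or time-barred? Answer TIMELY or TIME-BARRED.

TIME-BARRED

Taking the later of the act (2018-08-06) and discovery (2018-11-24), the claim accrued on 2018-11-24.
30 months from 2018-11-24 is 2021-05-24.
Because the pending criminal prosecution ran from 2020-01-17 to 2021-03-03, the deadline is extended by 411 days to 2022-07-09.
Nothing else in the chronology tolls or restarts the period.
Fontaine filed on 2022-10-19, after the 2022-07-09 deadline, so the action is time-barred.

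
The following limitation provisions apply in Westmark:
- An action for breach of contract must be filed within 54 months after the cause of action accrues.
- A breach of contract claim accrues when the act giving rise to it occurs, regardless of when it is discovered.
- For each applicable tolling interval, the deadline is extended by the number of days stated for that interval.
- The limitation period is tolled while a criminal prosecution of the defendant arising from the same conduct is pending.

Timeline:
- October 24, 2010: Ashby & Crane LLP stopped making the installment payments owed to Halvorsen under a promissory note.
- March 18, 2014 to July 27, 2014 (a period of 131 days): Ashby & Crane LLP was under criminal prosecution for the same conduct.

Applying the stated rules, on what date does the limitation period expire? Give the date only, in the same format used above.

The claim accrued on October 24, 2010, when the wrongful act occurred.
Adding the 54 months base period to October 24, 2010 gives a deadline of April 24, 2015, before any tolling.
The period was tolled for 131 days by the pending criminal prosecution (March 18, 2014 to July 27, 2014), pushing the deadline to September 2, 2015.

September 2, 2015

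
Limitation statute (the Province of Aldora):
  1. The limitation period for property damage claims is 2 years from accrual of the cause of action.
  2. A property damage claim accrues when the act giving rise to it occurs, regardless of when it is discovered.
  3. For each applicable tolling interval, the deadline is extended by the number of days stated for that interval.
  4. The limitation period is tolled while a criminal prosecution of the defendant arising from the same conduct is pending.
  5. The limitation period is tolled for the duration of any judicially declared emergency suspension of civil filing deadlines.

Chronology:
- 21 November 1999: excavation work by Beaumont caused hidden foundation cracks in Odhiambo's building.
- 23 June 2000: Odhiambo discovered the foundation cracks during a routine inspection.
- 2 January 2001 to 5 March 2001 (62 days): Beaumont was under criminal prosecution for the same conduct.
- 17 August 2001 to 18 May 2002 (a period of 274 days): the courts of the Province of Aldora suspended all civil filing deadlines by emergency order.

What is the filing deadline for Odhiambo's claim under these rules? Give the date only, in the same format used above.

23 October 2002

The claim accrued on 21 November 1999, when the wrongful act occurred; under the stated occurrence rule the 23 June 2000 discovery does not delay accrual.
The untolled deadline — 2 years after 21 November 1999 — is 21 November 2001.
The pending criminal prosecution from 2 January 2001 to 5 March 2001 tolled the period for 62 days, extending the deadline to 22 January 2002.
The emergency suspension of filing deadlines from 17 August 2001 to 18 May 2002 tolled the period for 274 days, extending the deadline to 23 October 2002.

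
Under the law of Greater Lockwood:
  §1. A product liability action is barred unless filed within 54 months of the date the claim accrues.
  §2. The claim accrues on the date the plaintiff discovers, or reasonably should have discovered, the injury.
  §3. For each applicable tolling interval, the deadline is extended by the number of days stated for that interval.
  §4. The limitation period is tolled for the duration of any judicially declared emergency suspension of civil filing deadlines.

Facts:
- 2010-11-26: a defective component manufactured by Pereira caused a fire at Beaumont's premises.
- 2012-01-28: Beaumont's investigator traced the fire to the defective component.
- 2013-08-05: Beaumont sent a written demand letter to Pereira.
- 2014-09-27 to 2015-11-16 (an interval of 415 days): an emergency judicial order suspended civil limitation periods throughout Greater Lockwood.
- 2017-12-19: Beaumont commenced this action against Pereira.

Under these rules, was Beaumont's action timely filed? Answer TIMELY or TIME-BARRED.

The claim did not accrue until Beaumont discovered the injury on 2012-01-28; the 2010-11-26 act date does not start the clock under the stated rule.
Adding the 54 months base period to 2012-01-28 gives a deadline of 2016-07-28, before any tolling.
Because the emergency suspension of filing deadlines ran from 2014-09-27 to 2015-11-16, the deadline is extended by 415 days to 2017-09-16.
The other events in the timeline have no effect on the limitation period under the stated rules.
Beaumont filed on 2017-12-19, after the 2017-09-16 deadline, so the action is time-barred.

TIME-BARRED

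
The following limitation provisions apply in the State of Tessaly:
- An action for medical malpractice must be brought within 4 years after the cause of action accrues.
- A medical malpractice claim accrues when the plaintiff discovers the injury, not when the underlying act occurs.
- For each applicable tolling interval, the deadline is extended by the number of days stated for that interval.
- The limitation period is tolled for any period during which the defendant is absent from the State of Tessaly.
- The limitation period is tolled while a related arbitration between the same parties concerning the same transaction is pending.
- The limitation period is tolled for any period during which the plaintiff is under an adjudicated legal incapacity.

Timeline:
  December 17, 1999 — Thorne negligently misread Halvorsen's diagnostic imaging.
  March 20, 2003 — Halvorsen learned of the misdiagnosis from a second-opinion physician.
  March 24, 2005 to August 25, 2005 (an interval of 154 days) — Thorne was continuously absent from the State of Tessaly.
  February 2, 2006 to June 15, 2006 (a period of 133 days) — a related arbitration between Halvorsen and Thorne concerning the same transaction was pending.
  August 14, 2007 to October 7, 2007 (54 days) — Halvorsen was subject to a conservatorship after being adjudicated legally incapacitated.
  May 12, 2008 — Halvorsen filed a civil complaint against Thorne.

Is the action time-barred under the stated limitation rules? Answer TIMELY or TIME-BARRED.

TIME-BARRED

Under the discovery rule, the claim accrued on March 20, 2003, when Halvorsen discovered the injury — not on the December 17, 1999 date of the underlying act.
Adding the 4 years base period to March 20, 2003 gives a deadline of March 20, 2007, before any tolling.
The period was tolled for 154 days by the defendant's absence from the jurisdiction (March 24, 2005 to August 25, 2005), pushing the deadline to August 21, 2007.
Because the pending related arbitration ran from February 2, 2006 to June 15, 2006, the deadline is extended by 133 days to January 1, 2008.
The period was tolled for 54 days by the plaintiff's legal incapacity (August 14, 2007 to October 7, 2007), pushing the deadline to February 24, 2008.
Halvorsen filed on May 12, 2008, after the February 24, 2008 deadline, so the action is time-barred.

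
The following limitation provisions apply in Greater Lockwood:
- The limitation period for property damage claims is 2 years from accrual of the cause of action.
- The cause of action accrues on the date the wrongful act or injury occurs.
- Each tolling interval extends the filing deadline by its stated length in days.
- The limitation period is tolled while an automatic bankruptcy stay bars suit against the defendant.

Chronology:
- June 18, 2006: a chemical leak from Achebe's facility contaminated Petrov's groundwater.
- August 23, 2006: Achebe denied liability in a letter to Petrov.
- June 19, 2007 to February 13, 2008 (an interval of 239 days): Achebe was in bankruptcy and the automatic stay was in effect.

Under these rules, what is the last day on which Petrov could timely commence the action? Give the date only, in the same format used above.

February 12, 2009

The claim accrued on June 18, 2006, when the wrongful act occurred.
The untolled deadline — 2 years after June 18, 2006 — is June 18, 2008.
Because the automatic bankruptcy stay ran from June 19, 2007 to February 13, 2008, the deadline is extended by 239 days to February 12, 2009.
None of the other events listed affects the running of the period under the stated rules.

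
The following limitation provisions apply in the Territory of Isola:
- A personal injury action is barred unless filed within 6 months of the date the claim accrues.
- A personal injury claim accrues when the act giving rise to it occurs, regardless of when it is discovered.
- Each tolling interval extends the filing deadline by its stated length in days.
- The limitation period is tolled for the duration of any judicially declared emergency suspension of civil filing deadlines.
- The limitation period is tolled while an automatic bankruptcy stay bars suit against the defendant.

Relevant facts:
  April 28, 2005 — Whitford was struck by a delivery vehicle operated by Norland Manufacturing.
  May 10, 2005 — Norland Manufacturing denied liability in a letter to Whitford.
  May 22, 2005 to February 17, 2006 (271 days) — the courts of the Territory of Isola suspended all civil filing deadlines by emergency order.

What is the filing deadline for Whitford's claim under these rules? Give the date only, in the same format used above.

The claim accrued on April 28, 2005, the date of the act.
The untolled deadline — 6 months after April 28, 2005 — is October 28, 2005.
The period was tolled for 271 days by the emergency suspension of filing deadlines (May 22, 2005 to February 17, 2006), pushing the deadline to July 26, 2006.
Nothing else in the chronology tolls or restarts the period.

July 26, 2006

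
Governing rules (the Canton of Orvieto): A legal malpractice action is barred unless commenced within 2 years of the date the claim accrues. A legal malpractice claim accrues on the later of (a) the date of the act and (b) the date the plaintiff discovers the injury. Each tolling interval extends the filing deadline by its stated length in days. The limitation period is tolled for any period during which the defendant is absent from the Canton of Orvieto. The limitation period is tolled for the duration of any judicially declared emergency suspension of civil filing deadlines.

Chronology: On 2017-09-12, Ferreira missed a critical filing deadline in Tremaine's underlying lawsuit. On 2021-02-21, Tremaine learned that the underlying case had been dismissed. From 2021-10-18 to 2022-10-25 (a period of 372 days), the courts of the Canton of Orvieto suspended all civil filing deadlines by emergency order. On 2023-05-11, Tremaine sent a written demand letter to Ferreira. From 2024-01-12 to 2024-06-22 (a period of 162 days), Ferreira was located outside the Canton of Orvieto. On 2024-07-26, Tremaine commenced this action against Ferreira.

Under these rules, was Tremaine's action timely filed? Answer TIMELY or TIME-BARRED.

Because discovery on 2021-02-21 post-dates the 2017-09-12 act, accrual under the later-of rule falls on 2021-02-21.
The untolled deadline — 2 years after 2021-02-21 — is 2023-02-21.
The period was tolled for 372 days by the emergency suspension of filing deadlines (2021-10-18 to 2022-10-25), pushing the deadline to 2024-02-28.
The period was tolled for 162 days by the defendant's absence from the jurisdiction (2024-01-12 to 2024-06-22), pushing the deadline to 2024-08-08.
Nothing else in the chronology tolls or restarts the period.
Filing on 2024-07-26 beat the 2024-08-08 deadline — the action is timely.

TIMELY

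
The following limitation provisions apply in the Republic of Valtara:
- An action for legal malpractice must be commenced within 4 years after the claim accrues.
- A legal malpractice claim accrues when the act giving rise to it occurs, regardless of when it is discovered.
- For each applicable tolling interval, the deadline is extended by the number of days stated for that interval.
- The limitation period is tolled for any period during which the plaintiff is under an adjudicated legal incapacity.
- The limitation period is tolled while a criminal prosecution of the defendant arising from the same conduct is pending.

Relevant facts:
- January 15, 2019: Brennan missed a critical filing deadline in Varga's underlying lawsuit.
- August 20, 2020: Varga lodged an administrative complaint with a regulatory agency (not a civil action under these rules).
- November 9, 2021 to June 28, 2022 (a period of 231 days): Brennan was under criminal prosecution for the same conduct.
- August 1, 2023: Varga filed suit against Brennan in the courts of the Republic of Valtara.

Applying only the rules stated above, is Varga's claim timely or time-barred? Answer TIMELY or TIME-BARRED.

The claim accrued on January 15, 2019, when the wrongful act occurred.
The untolled deadline — 4 years after January 15, 2019 — is January 15, 2023.
The period was tolled for 231 days by the pending criminal prosecution (November 9, 2021 to June 28, 2022), pushing the deadline to September 3, 2023.
The other events in the timeline have no effect on the limitation period under the stated rules.
Filing on August 1, 2023 beat the September 3, 2023 deadline — the action is timely.

TIMELY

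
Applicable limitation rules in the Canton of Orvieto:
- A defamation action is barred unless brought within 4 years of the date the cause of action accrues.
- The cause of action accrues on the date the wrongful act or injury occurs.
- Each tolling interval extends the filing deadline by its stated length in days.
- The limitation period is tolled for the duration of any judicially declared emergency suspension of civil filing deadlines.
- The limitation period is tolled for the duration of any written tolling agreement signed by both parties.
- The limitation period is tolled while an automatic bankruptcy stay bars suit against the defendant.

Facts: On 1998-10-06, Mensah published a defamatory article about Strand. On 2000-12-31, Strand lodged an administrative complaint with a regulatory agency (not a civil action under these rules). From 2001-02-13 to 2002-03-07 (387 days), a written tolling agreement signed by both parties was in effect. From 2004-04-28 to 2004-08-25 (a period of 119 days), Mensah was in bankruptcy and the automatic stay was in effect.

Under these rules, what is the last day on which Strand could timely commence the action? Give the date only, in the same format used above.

2003-10-28

The claim accrued on 1998-10-06, when the wrongful act occurred.
Adding the 4 years base period to 1998-10-06 gives a deadline of 2002-10-06, before any tolling.
The written tolling agreement from 2001-02-13 to 2002-03-07 tolled the period for 387 days, extending the deadline to 2003-10-28.
The automatic bankruptcy stay starting 2004-04-28 came too late — the period had run on 2003-10-28 — and so does not extend the deadline.
The other events in the timeline have no effect on the limitation period under the stated rules.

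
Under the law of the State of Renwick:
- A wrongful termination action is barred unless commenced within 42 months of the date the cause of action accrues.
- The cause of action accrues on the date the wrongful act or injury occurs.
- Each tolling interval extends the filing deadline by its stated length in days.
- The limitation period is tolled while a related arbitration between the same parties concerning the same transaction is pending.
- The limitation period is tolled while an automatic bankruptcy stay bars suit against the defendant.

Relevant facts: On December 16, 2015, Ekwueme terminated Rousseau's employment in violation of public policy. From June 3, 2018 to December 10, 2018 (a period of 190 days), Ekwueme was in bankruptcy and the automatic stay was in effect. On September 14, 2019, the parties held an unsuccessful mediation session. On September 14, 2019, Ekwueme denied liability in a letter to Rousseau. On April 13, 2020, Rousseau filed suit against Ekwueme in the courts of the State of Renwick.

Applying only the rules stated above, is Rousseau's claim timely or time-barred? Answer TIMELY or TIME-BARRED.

The claim accrued on December 16, 2015, when the wrongful act occurred.
42 months from December 16, 2015 is June 16, 2019.
Because the automatic bankruptcy stay ran from June 3, 2018 to December 10, 2018, the deadline is extended by 190 days to December 23, 2019.
The other events in the timeline have no effect on the limitation period under the stated rules.
The April 13, 2020 filing falls after the December 23, 2019 deadline; the claim is time-barred.

TIME-BARRED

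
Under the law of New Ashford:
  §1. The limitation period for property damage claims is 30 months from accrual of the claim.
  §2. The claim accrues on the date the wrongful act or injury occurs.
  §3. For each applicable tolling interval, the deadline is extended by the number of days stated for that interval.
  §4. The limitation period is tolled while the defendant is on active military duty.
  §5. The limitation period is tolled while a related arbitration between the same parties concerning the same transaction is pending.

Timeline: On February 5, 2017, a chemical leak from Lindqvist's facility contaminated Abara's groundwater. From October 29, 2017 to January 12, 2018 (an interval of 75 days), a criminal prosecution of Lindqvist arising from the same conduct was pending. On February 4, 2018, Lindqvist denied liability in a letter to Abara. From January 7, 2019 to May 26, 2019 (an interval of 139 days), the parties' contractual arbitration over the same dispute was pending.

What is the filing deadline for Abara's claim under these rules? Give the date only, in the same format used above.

The limitation period began to run on February 5, 2017.
The untolled deadline — 30 months after February 5, 2017 — is August 5, 2019.
The pending related arbitration from January 7, 2019 to May 26, 2019 tolled the period for 139 days, extending the deadline to December 22, 2019.
Although a criminal prosecution ran from October 29, 2017 to January 12, 2018, the stated rules do not make that a tolling event, so it is disregarded.
The other events in the timeline have no effect on the limitation period under the stated rules.

December 22, 2019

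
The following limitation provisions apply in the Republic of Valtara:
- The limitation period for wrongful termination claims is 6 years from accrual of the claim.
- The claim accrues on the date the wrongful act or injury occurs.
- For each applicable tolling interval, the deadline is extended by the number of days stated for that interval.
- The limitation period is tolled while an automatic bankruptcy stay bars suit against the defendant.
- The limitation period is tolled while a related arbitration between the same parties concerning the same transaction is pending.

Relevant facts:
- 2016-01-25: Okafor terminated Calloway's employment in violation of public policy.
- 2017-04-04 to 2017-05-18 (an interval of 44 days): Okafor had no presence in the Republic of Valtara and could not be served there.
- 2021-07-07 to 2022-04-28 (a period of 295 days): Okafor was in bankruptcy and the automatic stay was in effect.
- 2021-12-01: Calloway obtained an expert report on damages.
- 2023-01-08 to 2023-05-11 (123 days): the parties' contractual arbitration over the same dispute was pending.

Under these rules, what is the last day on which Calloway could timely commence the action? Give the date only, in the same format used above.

The limitation period began to run on 2016-01-25.
The untolled deadline — 6 years after 2016-01-25 — is 2022-01-25.
Because the automatic bankruptcy stay ran from 2021-07-07 to 2022-04-28, the deadline is extended by 295 days to 2022-11-16.
By the time the pending related arbitration began on 2023-01-08, the limitation period had already expired on 2022-11-16; that interval cannot revive it.
The defendant's absence from the jurisdiction from 2017-04-04 to 2017-05-18 does not toll the period, because no stated rule makes the defendant's absence a tolling event.
None of the other events listed affects the running of the period under the stated rules.

2022-11-16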